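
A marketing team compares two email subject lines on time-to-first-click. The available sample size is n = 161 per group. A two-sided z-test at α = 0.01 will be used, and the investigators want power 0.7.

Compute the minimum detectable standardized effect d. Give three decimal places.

d ≈ 0.346

Need Φ(δ − 2.576) = 0.7, so δ = 2.576 + 0.524 = 3.100.
(Lower-tail contribution to power is negligible for δ > 0.)
δ = d·√(n/2) ⇒ d = δ/√(n/2) = 3.100/√(161/2) = 0.3455.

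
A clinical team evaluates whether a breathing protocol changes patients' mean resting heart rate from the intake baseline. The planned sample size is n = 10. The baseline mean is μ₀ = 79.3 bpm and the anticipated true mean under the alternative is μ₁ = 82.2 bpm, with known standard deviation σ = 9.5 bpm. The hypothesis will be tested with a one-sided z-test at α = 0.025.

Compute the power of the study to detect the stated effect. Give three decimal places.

Power ≈ 0.160

Standardized effect: d = |μ₁ − μ₀| / σ = |82.2 − 79.3| / 9.5 = 0.3053
Noncentrality parameter: δ = d·√n = 0.3053 × √10 = 0.9653
One-sided α = 0.025 → critical value z_{0.025} = 1.960.
Power = Φ(δ − 1.960) = Φ(-0.995) = 0.1600.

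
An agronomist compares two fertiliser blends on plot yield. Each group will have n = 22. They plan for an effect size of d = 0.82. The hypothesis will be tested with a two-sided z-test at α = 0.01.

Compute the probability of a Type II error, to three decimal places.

Noncentrality parameter: δ = d·√(n/2) = 0.82 × √(22/2) = 2.7196
Critical value for a two-sided test at α = 0.01: z_{α/2} = 2.576.
Power = Φ(δ − 2.576) + Φ(−δ − 2.576) = Φ(0.144) + Φ(-5.295) = 0.5572 + 0.0000 = 0.5572.
Type II error: β = 1 − power = 1 − 0.5572 = 0.4428.

β ≈ 0.443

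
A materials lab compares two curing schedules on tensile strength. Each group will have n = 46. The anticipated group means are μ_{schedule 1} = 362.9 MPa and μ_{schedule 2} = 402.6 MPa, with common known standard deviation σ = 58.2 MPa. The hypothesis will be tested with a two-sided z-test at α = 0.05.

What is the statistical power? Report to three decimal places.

Standardized effect: d = |μ_{schedule 1} − μ_{schedule 2}| / σ = |362.9 − 402.6| / 58.2 = 0.6821
Noncentrality parameter: δ = d·√(n/2) = 0.6821 × √(46/2) = 3.2714
Critical value for a two-sided test at α = 0.05: z_{α/2} = 1.960.
Power = Φ(δ − 1.960) + Φ(−δ − 1.960) = Φ(1.311) + Φ(-5.231) = 0.9051 + 0.0000 = 0.9051.

Power ≈ 0.905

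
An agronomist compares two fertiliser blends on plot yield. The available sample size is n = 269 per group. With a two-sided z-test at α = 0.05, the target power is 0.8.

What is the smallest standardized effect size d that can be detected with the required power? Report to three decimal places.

d ≈ 0.242

Required noncentrality: δ = z_{0.025} + z_{0.20} = 1.960 + 0.842 = 2.802.
(The second rejection-region term Φ(−δ − z_{α/2}) is negligible and dropped.)
δ = d·√(n/2) ⇒ d = δ/√(n/2) = 2.802/√(269/2) = 0.2416.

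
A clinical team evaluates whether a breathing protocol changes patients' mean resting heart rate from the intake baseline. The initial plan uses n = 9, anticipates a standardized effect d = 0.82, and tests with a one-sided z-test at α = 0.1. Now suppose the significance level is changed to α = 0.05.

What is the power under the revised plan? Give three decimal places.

δ = d·√n = 0.82 × √9 = 2.4600 (unchanged). New critical value: z_{0.05} = 1.645.
Revised power = Φ(δ − 1.645) = Φ(0.815) = 0.7925.

Power ≈ 0.793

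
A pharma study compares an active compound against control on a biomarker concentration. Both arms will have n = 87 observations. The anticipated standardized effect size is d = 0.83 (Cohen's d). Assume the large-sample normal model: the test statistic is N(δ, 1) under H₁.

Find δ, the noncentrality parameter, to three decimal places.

δ = d·√(n/2) = 0.83 × √(87/2) = 5.4742

δ ≈ 5.474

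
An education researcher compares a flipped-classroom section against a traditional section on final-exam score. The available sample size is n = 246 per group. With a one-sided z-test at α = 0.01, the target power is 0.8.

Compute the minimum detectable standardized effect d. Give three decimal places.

Required noncentrality: δ = z_{0.01} + z_{0.20} = 2.326 + 0.842 = 3.168.
δ = d·√(n/2) ⇒ d = δ/√(n/2) = 3.168/√(246/2) = 0.2856.

d ≈ 0.286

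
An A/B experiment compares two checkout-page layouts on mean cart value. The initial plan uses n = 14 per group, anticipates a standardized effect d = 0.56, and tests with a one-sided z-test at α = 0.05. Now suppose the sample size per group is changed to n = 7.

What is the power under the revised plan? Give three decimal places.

Power ≈ 0.275

With n = 7 per group: δ = d·√(n/2) = 0.56 × √(7/2) = 1.0477. Critical value z_{0.05} = 1.645.
Revised power = Φ(δ − 1.645) = Φ(-0.597) = 0.2752.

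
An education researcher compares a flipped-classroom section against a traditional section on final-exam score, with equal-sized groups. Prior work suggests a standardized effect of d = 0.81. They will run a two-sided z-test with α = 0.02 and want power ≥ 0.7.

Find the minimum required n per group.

Set Φ(δ − 2.326) = 0.7; then δ − 2.326 = Φ⁻¹(0.7) = 0.524, giving δ = 2.851.
(For δ > 0 the lower-tail rejection region contributes negligibly to power, so the one-term inversion is standard.)
δ = d·√(n/2) ⇒ n = 2(δ/d)² = 2 × (2.851 / 0.81)² = 24.77.
Rounding up, n = 25 per group.

n = 25 per group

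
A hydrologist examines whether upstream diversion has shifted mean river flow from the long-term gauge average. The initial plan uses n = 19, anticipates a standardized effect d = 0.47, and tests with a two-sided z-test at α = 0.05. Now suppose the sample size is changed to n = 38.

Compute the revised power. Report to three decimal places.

With n = 38: δ = d·√n = 0.47 × √38 = 2.8973. Critical value z_{0.025} = 1.960.
Revised power = Φ(δ − 1.960) + Φ(−δ − 1.960) = Φ(0.937) + Φ(-4.857) = 0.8257 + 0.0000 = 0.8257.

Power ≈ 0.826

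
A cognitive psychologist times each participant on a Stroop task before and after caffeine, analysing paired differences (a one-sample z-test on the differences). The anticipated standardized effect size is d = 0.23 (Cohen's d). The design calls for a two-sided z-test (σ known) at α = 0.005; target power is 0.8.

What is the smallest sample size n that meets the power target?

For power 0.8 need Φ(δ − z_{0.0025}) = 0.8, so δ = z_{0.0025} + z_{0.20} = 2.807 + 0.842 = 3.649.
(For δ > 0 the lower-tail rejection region contributes negligibly to power, so the one-term inversion is standard.)
δ = d·√n ⇒ n = (δ/d)² = (3.649 / 0.23)² = 251.66.
Round up to the next whole unit.

n = 252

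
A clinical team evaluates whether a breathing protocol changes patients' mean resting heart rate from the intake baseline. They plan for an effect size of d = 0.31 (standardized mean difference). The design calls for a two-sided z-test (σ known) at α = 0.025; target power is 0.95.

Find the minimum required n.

n = 158

Set Φ(δ − 2.241) = 0.95; then δ − 2.241 = Φ⁻¹(0.95) = 1.645, giving δ = 3.886.
(Ignoring the negligible lower-tail rejection probability gives the usual closed-form inversion.)
δ = d·√n ⇒ n = (δ/d)² = (3.886 / 0.31)² = 157.16.
Rounding up, n = 158.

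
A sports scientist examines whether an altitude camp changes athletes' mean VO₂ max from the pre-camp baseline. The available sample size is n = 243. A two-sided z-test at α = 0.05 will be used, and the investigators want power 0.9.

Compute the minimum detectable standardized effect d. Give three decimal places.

d ≈ 0.208

Required noncentrality: δ = z_{0.025} + z_{0.10} = 1.960 + 1.282 = 3.242.
(The second rejection-region term Φ(−δ − z_{α/2}) is negligible and dropped.)
δ = d·√n ⇒ d = δ/√n = 3.242/√243 = 0.2079.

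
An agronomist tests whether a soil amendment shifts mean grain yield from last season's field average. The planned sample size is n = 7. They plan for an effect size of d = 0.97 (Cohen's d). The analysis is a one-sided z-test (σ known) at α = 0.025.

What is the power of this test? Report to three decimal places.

Power ≈ 0.728

Noncentrality parameter: δ = d·√n = 0.97 × √7 = 2.5664
Critical value for a one-sided test at α = 0.025: z_α = 1.960.
Power = P(Z > 1.960 − δ) = Φ(0.606) = 0.7279.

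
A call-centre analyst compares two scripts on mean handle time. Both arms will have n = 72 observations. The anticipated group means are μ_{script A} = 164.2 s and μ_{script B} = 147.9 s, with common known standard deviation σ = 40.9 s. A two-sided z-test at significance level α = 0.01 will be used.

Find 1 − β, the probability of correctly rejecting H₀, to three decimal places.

Power ≈ 0.427

Standardized effect: d = |μ_{script A} − μ_{script B}| / σ = |164.2 − 147.9| / 40.9 = 0.3985
Noncentrality parameter: δ = d·√(n/2) = 0.3985 × √(72/2) = 2.3912
Two-sided α = 0.01 → critical value z_{0.005} = 2.576.
Power = Φ(δ − 2.576) + Φ(−δ − 2.576) = Φ(-0.185) + Φ(-4.967) = 0.4268 + 0.0000 = 0.4268.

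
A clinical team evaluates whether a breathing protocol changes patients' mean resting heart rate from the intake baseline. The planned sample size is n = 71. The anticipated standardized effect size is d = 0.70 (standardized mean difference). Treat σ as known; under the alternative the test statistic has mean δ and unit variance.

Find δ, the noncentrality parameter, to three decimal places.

δ ≈ 5.898

The noncentrality parameter scales effect size by the design's sample-size factor: δ = d·√n = 0.70 × √71 = 5.8983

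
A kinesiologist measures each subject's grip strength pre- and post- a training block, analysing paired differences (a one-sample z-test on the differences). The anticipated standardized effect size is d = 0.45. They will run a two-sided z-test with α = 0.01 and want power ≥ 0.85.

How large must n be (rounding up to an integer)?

Set Φ(δ − 2.576) = 0.85; then δ − 2.576 = Φ⁻¹(0.85) = 1.036, giving δ = 3.612.
(The Φ(−δ − z_{α/2}) term is vanishingly small for δ > 0 and is dropped in the standard sample-size formula.)
δ = d·√n ⇒ n = (δ/d)² = (3.612 / 0.45)² = 64.44.
Rounding up, n = 65.

n = 65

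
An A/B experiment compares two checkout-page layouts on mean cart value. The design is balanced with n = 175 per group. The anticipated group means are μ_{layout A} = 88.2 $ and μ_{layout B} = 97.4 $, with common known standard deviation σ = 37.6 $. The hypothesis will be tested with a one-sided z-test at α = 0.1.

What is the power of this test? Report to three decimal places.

Standardized effect: d = |μ_{layout A} − μ_{layout B}| / σ = |88.2 − 97.4| / 37.6 = 0.2447
Noncentrality parameter: δ = d·√(n/2) = 0.2447 × √(175/2) = 2.2888
One-sided α = 0.1 → critical value z_{0.1} = 1.282.
Power = Φ(δ − 1.282) = Φ(1.007) = 0.8431.

Power ≈ 0.843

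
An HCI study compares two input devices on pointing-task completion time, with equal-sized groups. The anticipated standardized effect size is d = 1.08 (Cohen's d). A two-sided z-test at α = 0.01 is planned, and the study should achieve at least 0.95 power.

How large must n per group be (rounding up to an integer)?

n = 31 per group

Set Φ(δ − 2.576) = 0.95; then δ − 2.576 = Φ⁻¹(0.95) = 1.645, giving δ = 4.221.
(Ignoring the negligible lower-tail rejection probability gives the usual closed-form inversion.)
δ = d·√(n/2) ⇒ n = 2(δ/d)² = 2 × (4.221 / 1.08)² = 30.55.
Rounding up, n = 31 per group.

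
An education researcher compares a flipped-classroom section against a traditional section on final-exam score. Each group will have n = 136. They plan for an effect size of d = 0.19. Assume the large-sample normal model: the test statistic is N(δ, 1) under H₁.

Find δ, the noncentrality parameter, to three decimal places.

δ ≈ 1.567

δ = d·√(n/2) = 0.19 × √(136/2) = 1.5668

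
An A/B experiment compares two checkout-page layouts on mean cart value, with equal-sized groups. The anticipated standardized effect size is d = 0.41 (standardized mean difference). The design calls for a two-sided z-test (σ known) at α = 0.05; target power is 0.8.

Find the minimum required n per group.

n = 94 per group

For power 0.8 need Φ(δ − z_{0.025}) = 0.8, so δ = z_{0.025} + z_{0.20} = 1.960 + 0.842 = 2.802.
(For δ > 0 the lower-tail rejection region contributes negligibly to power, so the one-term inversion is standard.)
δ = d·√(n/2) ⇒ n = 2(δ/d)² = 2 × (2.802 / 0.41)² = 93.38.
Round up to the next whole unit.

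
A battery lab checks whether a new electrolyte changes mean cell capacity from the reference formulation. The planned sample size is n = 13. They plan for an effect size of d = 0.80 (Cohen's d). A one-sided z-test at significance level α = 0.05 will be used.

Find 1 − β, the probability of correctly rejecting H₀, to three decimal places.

Power ≈ 0.892

Noncentrality parameter: δ = d·√n = 0.80 × √13 = 2.8844
Critical value for a one-sided test at α = 0.05: z_α = 1.645.
Power = Φ(δ − 1.645) = Φ(1.240) = 0.8924.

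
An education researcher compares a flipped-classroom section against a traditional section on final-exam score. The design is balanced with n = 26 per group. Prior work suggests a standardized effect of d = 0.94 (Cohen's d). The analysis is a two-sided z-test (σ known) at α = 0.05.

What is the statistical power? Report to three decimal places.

Noncentrality parameter: λ = d·√(n/2) = 0.94 × √(26/2) = 3.3892
Two-sided α = 0.05 → critical value z_{0.025} = 1.960.
Power = Φ(λ − 1.960) + Φ(−λ − 1.960) = Φ(1.429) + Φ(-5.349) = 0.9235 + 0.0000 = 0.9235.

Power ≈ 0.924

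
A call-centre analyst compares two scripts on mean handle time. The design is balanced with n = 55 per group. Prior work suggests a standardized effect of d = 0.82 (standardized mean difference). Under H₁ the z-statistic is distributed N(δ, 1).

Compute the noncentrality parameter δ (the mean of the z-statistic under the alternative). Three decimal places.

δ = d·√(n/2) = 0.82 × √(55/2) = 4.3001

δ ≈ 4.300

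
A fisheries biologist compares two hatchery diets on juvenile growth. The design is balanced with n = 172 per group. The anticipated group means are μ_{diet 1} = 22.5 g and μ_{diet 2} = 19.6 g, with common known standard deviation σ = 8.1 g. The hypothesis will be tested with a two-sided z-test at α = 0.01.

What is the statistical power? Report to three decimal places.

Standardized effect: d = |μ_{diet 1} − μ_{diet 2}| / σ = |22.5 − 19.6| / 8.1 = 0.3580
Noncentrality parameter: δ = d·√(n/2) = 0.3580 × √(172/2) = 3.3202
Critical value for a two-sided test at α = 0.01: z_{α/2} = 2.576.
Power = Φ(δ − 2.576) + Φ(−δ − 2.576) = Φ(0.744) + Φ(-5.896) = 0.7717 + 0.0000 = 0.7717.

Power ≈ 0.772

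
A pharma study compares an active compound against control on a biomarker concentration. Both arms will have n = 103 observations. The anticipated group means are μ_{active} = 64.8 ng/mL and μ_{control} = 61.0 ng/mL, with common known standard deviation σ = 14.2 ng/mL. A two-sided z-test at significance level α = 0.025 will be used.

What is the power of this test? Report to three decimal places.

Power ≈ 0.374

Standardized effect: d = |μ_{active} − μ_{control}| / σ = |64.8 − 61.0| / 14.2 = 0.2676
Noncentrality parameter: δ = d·√(n/2) = 0.2676 × √(103/2) = 1.9204
Two-sided α = 0.025 → critical value z_{0.0125} = 2.241.
Power = Φ(δ − 2.241) + Φ(−δ − 2.241) = Φ(-0.321) + Φ(-4.162) = 0.3741 + 0.0000 = 0.3741.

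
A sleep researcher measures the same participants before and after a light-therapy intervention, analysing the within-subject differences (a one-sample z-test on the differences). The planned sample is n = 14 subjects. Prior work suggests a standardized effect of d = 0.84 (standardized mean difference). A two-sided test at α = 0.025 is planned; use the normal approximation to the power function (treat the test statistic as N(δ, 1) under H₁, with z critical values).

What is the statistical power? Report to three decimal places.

Power ≈ 0.816

Noncentrality parameter: δ = d·√n = 0.84 × √14 = 3.1430
Critical value for a two-sided test at α = 0.025: z_{α/2} = 2.241.
Power = Φ(δ − 2.241) + Φ(−δ − 2.241) = Φ(0.902) + Φ(-5.384) = 0.8164 + 0.0000 = 0.8164.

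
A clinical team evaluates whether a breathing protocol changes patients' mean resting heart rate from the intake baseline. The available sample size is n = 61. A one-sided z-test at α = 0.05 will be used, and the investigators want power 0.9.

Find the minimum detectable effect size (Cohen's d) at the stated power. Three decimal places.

d ≈ 0.375

Need Φ(δ − 1.645) = 0.9, so δ = 1.645 + 1.282 = 2.926.
δ = d·√n ⇒ d = δ/√n = 2.926/√61 = 0.3747.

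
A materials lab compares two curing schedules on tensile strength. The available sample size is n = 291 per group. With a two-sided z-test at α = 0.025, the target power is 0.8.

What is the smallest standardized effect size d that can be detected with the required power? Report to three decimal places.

d ≈ 0.256

Required noncentrality: δ = z_{0.0125} + z_{0.20} = 2.241 + 0.842 = 3.083.
(Lower-tail contribution to power is negligible for δ > 0.)
δ = d·√(n/2) ⇒ d = δ/√(n/2) = 3.083/√(291/2) = 0.2556.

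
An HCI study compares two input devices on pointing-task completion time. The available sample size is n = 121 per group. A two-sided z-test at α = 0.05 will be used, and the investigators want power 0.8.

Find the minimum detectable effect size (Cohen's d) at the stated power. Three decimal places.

d ≈ 0.360

Need Φ(δ − 1.960) = 0.8, so δ = 1.960 + 0.842 = 2.802.
(Lower-tail contribution to power is negligible for δ > 0.)
δ = d·√(n/2) ⇒ d = δ/√(n/2) = 2.802/√(121/2) = 0.3602.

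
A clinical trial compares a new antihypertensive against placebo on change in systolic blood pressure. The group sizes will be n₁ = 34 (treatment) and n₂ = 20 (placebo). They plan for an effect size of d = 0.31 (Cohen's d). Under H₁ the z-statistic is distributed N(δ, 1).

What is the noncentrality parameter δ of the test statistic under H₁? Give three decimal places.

The noncentrality parameter scales effect size by the design's sample-size factor: δ = d / √(1/n₁ + 1/n₂) = 0.31 / √(1/34 + 1/20) = 1.1001

δ ≈ 1.100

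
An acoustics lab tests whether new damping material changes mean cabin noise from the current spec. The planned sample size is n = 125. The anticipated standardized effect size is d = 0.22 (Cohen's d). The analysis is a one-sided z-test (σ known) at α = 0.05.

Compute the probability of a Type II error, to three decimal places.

Noncentrality parameter: δ = d·√n = 0.22 × √125 = 2.4597
Critical value for a one-sided test at α = 0.05: z_α = 1.645.
Power = P(Z > 1.645 − δ) = Φ(0.815) = 0.7924.
Type II error: β = 1 − power = 1 − 0.7924 = 0.2076.

β ≈ 0.208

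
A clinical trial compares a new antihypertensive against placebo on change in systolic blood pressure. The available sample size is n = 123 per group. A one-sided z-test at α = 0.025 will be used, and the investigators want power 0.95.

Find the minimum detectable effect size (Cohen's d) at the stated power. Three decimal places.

Required noncentrality: δ = z_{0.025} + z_{0.05} = 1.960 + 1.645 = 3.605.
δ = d·√(n/2) ⇒ d = δ/√(n/2) = 3.605/√(123/2) = 0.4597.

d ≈ 0.460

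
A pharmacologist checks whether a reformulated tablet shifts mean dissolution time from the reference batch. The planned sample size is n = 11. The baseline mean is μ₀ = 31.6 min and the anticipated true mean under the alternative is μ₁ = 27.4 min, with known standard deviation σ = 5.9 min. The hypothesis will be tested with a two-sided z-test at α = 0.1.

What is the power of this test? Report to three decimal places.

Standardized effect: d = |μ₁ − μ₀| / σ = |27.4 − 31.6| / 5.9 = 0.7119
Noncentrality parameter: λ = d·√n = 0.7119 × √11 = 2.3610
Critical value for a two-sided test at α = 0.1: z_{α/2} = 1.645.
Power = Φ(λ − 1.645) + Φ(−λ − 1.645) = Φ(0.716) + Φ(-4.006) = 0.7630 + 0.0000 = 0.7631.

Power ≈ 0.763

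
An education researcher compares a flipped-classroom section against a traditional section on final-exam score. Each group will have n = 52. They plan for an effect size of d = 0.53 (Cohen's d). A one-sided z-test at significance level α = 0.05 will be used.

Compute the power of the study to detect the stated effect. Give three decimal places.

Power ≈ 0.855

Noncentrality parameter: δ = d·√(n/2) = 0.53 × √(52/2) = 2.7025
Critical value for a one-sided test at α = 0.05: z_α = 1.645.
Power = Φ(δ − 1.645) = Φ(1.058) = 0.8549.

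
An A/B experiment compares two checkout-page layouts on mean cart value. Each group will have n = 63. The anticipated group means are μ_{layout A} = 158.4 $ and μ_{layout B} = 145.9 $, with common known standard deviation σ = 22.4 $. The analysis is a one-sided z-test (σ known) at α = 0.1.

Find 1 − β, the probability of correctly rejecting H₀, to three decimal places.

Power ≈ 0.968

Standardized effect: d = |μ_{layout A} − μ_{layout B}| / σ = |158.4 − 145.9| / 22.4 = 0.5580
Noncentrality parameter: δ = d·√(n/2) = 0.5580 × √(63/2) = 3.1320
Critical value for a one-sided test at α = 0.1: z_α = 1.282.
Power = Φ(δ − 1.282) = Φ(1.850) = 0.9679.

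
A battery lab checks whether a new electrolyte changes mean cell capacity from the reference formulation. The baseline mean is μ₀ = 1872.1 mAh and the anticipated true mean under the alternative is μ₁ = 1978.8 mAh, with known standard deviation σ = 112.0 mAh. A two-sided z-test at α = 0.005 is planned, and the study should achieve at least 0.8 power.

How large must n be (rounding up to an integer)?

n = 15

Standardized effect: d = |μ₁ − μ₀| / σ = |1978.8 − 1872.1| / 112.0 = 0.9527
For power 0.8 need Φ(δ − z_{0.0025}) = 0.8, so δ = z_{0.0025} + z_{0.20} = 2.807 + 0.842 = 3.649.
(The Φ(−δ − z_{α/2}) term is vanishingly small for δ > 0 and is dropped in the standard sample-size formula.)
δ = d·√n ⇒ n = (δ/d)² = (3.649 / 0.9527)² = 14.67.
Rounding up, n = 15.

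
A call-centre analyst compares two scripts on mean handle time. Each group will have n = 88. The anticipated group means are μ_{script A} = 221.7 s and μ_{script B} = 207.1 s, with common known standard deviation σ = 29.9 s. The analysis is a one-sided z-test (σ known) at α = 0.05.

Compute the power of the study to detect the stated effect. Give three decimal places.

Power ≈ 0.945

Standardized effect: d = |μ_{script A} − μ_{script B}| / σ = |221.7 − 207.1| / 29.9 = 0.4883
Noncentrality parameter: δ = d·√(n/2) = 0.4883 × √(88/2) = 3.2390
One-sided α = 0.05 → critical value z_{0.05} = 1.645.
Power = P(Z > 1.645 − δ) = Φ(1.594) = 0.9445.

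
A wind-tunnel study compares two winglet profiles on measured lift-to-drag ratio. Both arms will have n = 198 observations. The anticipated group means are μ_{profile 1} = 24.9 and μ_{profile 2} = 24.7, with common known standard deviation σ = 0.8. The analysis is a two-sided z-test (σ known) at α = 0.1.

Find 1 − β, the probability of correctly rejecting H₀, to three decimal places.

Power ≈ 0.800

Standardized effect: d = |μ_{profile 1} − μ_{profile 2}| / σ = |24.9 − 24.7| / 0.8 = 0.2500
Noncentrality parameter: δ = d·√(n/2) = 0.2500 × √(198/2) = 2.4875
Critical value for a two-sided test at α = 0.1: z_{α/2} = 1.645.
Power = Φ(δ − 1.645) + Φ(−δ − 1.645) = Φ(0.843) + Φ(-4.132) = 0.8003 + 0.0000 = 0.8003.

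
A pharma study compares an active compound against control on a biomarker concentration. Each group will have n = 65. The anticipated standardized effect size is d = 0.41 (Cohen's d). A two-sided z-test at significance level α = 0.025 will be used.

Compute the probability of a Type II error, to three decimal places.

β ≈ 0.462

Noncentrality parameter: δ = d·√(n/2) = 0.41 × √(65/2) = 2.3374
Two-sided α = 0.025 → critical value z_{0.0125} = 2.241.
Power = Φ(δ − 2.241) + Φ(−δ − 2.241) = Φ(0.096) + Φ(-4.579) = 0.5382 + 0.0000 = 0.5382.
Type II error: β = 1 − power = 1 − 0.5382 = 0.4618.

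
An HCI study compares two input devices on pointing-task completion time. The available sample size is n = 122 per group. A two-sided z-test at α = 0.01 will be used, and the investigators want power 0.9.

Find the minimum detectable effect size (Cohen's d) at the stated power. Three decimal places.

Need Φ(δ − 2.576) = 0.9, so δ = 2.576 + 1.282 = 3.857.
(Lower-tail contribution to power is negligible for δ > 0.)
δ = d·√(n/2) ⇒ d = δ/√(n/2) = 3.857/√(122/2) = 0.4939.

d ≈ 0.494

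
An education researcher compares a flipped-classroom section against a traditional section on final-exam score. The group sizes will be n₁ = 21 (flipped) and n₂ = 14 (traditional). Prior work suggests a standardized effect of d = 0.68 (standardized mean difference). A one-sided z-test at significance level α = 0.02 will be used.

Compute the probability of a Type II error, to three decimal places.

β ≈ 0.533

Noncentrality parameter: δ = d / √(1/n₁ + 1/n₂) = 0.68 / √(1/21 + 1/14) = 1.9708
One-sided α = 0.02 → critical value z_{0.02} = 2.054.
Power = Φ(δ − 2.054) = Φ(-0.083) = 0.4670.
Type II error: β = 1 − power = 1 − 0.4670 = 0.5330.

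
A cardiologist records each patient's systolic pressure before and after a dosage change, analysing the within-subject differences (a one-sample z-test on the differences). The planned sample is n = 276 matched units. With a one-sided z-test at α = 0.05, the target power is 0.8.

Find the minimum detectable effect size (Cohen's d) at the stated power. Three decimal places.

d ≈ 0.150

Required noncentrality: δ = z_{0.05} + z_{0.20} = 1.645 + 0.842 = 2.486.
δ = d·√n ⇒ d = δ/√n = 2.486/√276 = 0.1497.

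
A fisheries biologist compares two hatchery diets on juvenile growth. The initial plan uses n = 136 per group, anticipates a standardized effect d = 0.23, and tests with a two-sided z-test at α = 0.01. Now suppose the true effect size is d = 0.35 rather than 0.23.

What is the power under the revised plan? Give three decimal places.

With d = 0.35: δ = d·√(n/2) = 0.35 × √(136/2) = 2.8862. Critical value z_{0.005} = 2.576.
Revised power = Φ(δ − 2.576) + Φ(−δ − 2.576) = Φ(0.310) + Φ(-5.462) = 0.6219 + 0.0000 = 0.6219.

Power ≈ 0.622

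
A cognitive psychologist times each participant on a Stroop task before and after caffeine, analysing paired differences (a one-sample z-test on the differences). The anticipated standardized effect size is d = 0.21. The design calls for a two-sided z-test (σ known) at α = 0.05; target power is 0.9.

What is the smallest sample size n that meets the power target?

n = 239

For power 0.9 need Φ(δ − z_{0.025}) = 0.9, so δ = z_{0.025} + z_{0.10} = 1.960 + 1.282 = 3.242.
(The Φ(−δ − z_{α/2}) term is vanishingly small for δ > 0 and is dropped in the standard sample-size formula.)
δ = d·√n ⇒ n = (δ/d)² = (3.242 / 0.21)² = 238.26.
Rounding up, n = 239.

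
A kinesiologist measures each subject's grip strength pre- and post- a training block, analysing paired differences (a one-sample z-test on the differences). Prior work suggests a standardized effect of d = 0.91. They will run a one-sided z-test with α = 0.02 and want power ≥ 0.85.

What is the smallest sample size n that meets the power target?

Set Φ(δ − 2.054) = 0.85; then δ − 2.054 = Φ⁻¹(0.85) = 1.036, giving δ = 3.090.
δ = d·√n ⇒ n = (δ/d)² = (3.090 / 0.91)² = 11.53.
Rounding up, n = 12.

n = 12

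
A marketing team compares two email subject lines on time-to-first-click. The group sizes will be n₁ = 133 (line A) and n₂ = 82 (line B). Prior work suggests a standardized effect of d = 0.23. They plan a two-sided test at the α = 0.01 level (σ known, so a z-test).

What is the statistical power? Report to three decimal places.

Power ≈ 0.174

Noncentrality parameter: δ = d / √(1/n₁ + 1/n₂) = 0.23 / √(1/133 + 1/82) = 1.6381
Two-sided α = 0.01 → critical value z_{0.005} = 2.576.
Power = Φ(δ − 2.576) + Φ(−δ − 2.576) = Φ(-0.938) + Φ(-4.214) = 0.1742 + 0.0000 = 0.1742.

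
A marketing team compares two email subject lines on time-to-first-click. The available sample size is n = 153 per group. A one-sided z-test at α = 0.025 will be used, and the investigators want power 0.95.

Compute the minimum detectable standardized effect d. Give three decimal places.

d ≈ 0.412

Required noncentrality: δ = z_{0.025} + z_{0.05} = 1.960 + 1.645 = 3.605.
δ = d·√(n/2) ⇒ d = δ/√(n/2) = 3.605/√(153/2) = 0.4121.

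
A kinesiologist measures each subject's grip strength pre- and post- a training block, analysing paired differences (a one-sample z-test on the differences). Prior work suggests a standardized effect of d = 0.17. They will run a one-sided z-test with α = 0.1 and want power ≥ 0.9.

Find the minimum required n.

n = 228

Set Φ(δ − 1.282) = 0.9; then δ − 1.282 = Φ⁻¹(0.9) = 1.282, giving δ = 2.563.
δ = d·√n ⇒ n = (δ/d)² = (2.563 / 0.17)² = 227.32.
Rounding up, n = 228.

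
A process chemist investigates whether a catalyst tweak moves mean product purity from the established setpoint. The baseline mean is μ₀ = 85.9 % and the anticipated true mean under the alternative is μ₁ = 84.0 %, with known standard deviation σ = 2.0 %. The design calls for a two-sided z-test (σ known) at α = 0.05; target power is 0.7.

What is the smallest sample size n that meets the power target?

n = 7

Standardized effect: d = |μ₁ − μ₀| / σ = |84.0 − 85.9| / 2.0 = 0.9500
Set Φ(δ − 1.960) = 0.7; then δ − 1.960 = Φ⁻¹(0.7) = 0.524, giving δ = 2.484.
(The Φ(−δ − z_{α/2}) term is vanishingly small for δ > 0 and is dropped in the standard sample-size formula.)
δ = d·√n ⇒ n = (δ/d)² = (2.484 / 0.9500)² = 6.84.
Rounding up, n = 7.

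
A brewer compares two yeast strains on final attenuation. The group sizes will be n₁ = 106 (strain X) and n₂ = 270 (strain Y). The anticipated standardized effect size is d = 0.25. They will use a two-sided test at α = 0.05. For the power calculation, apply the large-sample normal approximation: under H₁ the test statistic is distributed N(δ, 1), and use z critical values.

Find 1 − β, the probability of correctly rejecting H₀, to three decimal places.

Noncentrality parameter: δ = d / √(1/n₁ + 1/n₂) = 0.25 / √(1/106 + 1/270) = 2.1811
Critical value for a two-sided test at α = 0.05: z_{α/2} = 1.960.
Power = Φ(δ − 1.960) + Φ(−δ − 1.960) = Φ(0.221) + Φ(-4.141) = 0.5875 + 0.0000 = 0.5875.

Power ≈ 0.588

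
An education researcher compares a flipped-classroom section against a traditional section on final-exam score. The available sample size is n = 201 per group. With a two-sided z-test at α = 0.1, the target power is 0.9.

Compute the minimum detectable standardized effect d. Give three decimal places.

d ≈ 0.292

Need Φ(δ − 1.645) = 0.9, so δ = 1.645 + 1.282 = 2.926.
(Lower-tail contribution to power is negligible for δ > 0.)
δ = d·√(n/2) ⇒ d = δ/√(n/2) = 2.926/√(201/2) = 0.2919.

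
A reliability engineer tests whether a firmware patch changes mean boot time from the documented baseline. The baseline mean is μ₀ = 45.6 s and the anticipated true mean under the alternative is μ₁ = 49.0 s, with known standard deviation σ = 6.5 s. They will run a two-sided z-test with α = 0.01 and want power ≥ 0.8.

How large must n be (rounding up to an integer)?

n = 43

Standardized effect: d = |μ₁ − μ₀| / σ = |49.0 − 45.6| / 6.5 = 0.5231
Set Φ(δ − 2.576) = 0.8; then δ − 2.576 = Φ⁻¹(0.8) = 0.842, giving δ = 3.417.
(The Φ(−δ − z_{α/2}) term is vanishingly small for δ > 0 and is dropped in the standard sample-size formula.)
δ = d·√n ⇒ n = (δ/d)² = (3.417 / 0.5231)² = 42.68.
Rounding up, n = 43.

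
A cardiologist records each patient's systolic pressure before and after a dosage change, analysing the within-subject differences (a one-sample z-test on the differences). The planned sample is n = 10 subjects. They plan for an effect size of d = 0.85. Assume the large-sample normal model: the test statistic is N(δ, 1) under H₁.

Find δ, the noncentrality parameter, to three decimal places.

δ = d·√n = 0.85 × √10 = 2.6879

δ ≈ 2.688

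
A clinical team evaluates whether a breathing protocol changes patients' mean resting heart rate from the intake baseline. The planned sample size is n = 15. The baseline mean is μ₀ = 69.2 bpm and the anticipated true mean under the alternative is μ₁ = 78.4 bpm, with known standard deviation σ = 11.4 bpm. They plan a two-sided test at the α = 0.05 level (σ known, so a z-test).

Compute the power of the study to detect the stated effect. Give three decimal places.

Power ≈ 0.878

Standardized effect: d = |μ₁ − μ₀| / σ = |78.4 − 69.2| / 11.4 = 0.8070
Noncentrality parameter: δ = d·√n = 0.8070 × √15 = 3.1256
Two-sided α = 0.05 → critical value z_{0.025} = 1.960.
Power = Φ(δ − 1.960) + Φ(−δ − 1.960) = Φ(1.166) + Φ(-5.086) = 0.8781 + 0.0000 = 0.8781.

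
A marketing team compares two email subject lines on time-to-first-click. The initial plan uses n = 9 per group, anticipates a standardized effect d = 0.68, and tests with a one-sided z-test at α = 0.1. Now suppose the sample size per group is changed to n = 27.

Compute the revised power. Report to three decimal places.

Power ≈ 0.888

With n = 27 per group: δ = d·√(n/2) = 0.68 × √(27/2) = 2.4985. Critical value z_{0.1} = 1.282.
Revised power = Φ(δ − 1.282) = Φ(1.217) = 0.8882.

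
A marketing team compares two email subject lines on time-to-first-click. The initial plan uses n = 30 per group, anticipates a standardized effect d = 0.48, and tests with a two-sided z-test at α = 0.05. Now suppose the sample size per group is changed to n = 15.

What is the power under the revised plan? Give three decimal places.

Power ≈ 0.260

With n = 15 per group: δ = d·√(n/2) = 0.48 × √(15/2) = 1.3145. Critical value z_{0.025} = 1.960.
Revised power = Φ(δ − 1.960) + Φ(−δ − 1.960) = Φ(-0.645) + Φ(-3.274) = 0.2593 + 0.0005 = 0.2599.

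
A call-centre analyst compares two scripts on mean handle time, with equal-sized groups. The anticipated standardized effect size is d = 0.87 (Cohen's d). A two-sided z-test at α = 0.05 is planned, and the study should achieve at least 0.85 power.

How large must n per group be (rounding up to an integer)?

n = 24 per group

For power 0.85 need Φ(δ − z_{0.025}) = 0.85, so δ = z_{0.025} + z_{0.15} = 1.960 + 1.036 = 2.996.
(The Φ(−δ − z_{α/2}) term is vanishingly small for δ > 0 and is dropped in the standard sample-size formula.)
δ = d·√(n/2) ⇒ n = 2(δ/d)² = 2 × (2.996 / 0.87)² = 23.72.
Round up to the next whole unit.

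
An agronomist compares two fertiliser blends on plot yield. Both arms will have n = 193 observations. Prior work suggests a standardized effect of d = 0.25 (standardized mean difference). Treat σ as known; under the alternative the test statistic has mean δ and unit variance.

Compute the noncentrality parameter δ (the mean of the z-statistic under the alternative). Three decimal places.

δ ≈ 2.456

δ = d·√(n/2) = 0.25 × √(193/2) = 2.4559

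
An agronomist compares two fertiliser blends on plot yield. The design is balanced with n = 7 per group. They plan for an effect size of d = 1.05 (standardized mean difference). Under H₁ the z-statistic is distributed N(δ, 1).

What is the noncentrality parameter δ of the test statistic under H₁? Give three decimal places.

δ ≈ 1.964

δ = d·√(n/2) = 1.05 × √(7/2) = 1.9644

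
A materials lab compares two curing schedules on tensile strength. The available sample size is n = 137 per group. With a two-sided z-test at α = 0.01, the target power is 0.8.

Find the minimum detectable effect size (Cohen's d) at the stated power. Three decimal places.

Need Φ(δ − 2.576) = 0.8, so δ = 2.576 + 0.842 = 3.417.
(The second rejection-region term Φ(−δ − z_{α/2}) is negligible and dropped.)
δ = d·√(n/2) ⇒ d = δ/√(n/2) = 3.417/√(137/2) = 0.4129.

d ≈ 0.413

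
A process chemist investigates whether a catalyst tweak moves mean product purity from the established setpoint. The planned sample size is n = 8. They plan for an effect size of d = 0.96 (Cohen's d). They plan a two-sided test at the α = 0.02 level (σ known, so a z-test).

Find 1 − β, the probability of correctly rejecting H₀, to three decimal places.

Noncentrality parameter: δ = d·√n = 0.96 × √8 = 2.7153
Two-sided α = 0.02 → critical value z_{0.01} = 2.326.
Power = Φ(δ − 2.326) + Φ(−δ − 2.326) = Φ(0.389) + Φ(-5.042) = 0.6513 + 0.0000 = 0.6513.

Power ≈ 0.651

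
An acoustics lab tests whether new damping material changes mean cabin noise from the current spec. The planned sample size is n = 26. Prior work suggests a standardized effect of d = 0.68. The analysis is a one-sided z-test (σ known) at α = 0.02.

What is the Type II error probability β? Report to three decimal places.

Noncentrality parameter: δ = d·√n = 0.68 × √26 = 3.4673
One-sided α = 0.02 → critical value z_{0.02} = 2.054.
Power = Φ(δ − 2.054) = Φ(1.414) = 0.9213.
Type II error: β = 1 − power = 1 − 0.9213 = 0.0787.

β ≈ 0.079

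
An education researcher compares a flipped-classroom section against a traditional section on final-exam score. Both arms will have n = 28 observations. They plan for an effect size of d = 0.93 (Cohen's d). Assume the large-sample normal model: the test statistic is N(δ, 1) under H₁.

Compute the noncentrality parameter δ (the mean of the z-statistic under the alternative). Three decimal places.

δ ≈ 3.480

δ = d·√(n/2) = 0.93 × √(28/2) = 3.4797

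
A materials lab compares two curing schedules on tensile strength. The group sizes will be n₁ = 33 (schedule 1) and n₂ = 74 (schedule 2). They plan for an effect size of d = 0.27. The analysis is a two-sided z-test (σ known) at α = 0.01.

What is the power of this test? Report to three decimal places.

Power ≈ 0.099

Noncentrality parameter: δ = d / √(1/n₁ + 1/n₂) = 0.27 / √(1/33 + 1/74) = 1.2899
Critical value for a two-sided test at α = 0.01: z_{α/2} = 2.576.
Power = Φ(δ − 2.576) + Φ(−δ − 2.576) = Φ(-1.286) + Φ(-3.866) = 0.0992 + 0.0001 = 0.0993.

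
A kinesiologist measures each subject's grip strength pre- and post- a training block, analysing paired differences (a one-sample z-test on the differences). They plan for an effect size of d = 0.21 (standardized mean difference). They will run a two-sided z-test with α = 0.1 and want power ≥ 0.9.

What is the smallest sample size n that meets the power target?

For power 0.9 need Φ(δ − z_{0.05}) = 0.9, so δ = z_{0.05} + z_{0.10} = 1.645 + 1.282 = 2.926.
(The Φ(−δ − z_{α/2}) term is vanishingly small for δ > 0 and is dropped in the standard sample-size formula.)
δ = d·√n ⇒ n = (δ/d)² = (2.926 / 0.21)² = 194.19.
Round up to the next whole unit.

n = 195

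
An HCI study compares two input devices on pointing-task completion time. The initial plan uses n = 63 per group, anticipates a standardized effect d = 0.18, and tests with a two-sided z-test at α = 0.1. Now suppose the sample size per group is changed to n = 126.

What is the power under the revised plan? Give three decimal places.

Power ≈ 0.415

With n = 126 per group: δ = d·√(n/2) = 0.18 × √(126/2) = 1.4287. Critical value z_{0.05} = 1.645.
Revised power = Φ(δ − 1.645) + Φ(−δ − 1.645) = Φ(-0.216) + Φ(-3.074) = 0.4144 + 0.0011 = 0.4155.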